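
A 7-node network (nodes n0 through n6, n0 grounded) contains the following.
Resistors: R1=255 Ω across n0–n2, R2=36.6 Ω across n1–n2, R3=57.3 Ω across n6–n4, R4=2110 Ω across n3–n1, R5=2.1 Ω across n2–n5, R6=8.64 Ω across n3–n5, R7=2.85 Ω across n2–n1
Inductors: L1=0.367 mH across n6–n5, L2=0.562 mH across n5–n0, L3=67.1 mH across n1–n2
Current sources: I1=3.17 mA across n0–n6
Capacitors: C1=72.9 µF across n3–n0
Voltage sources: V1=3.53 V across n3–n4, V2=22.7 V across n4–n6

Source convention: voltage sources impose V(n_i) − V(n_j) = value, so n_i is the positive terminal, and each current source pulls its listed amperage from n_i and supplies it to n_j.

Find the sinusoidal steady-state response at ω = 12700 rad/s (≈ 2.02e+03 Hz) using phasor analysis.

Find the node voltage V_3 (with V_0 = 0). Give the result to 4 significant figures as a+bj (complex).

-2.422+0.6857j V

Element admittances at ω=12700 rad/s:
  Y(R1) = 0.003922+0.000j S between n0,n2
  Y(R2) = 0.02732+0.000j S between n1,n2
  Y(R3) = 0.01745+0.000j S between n6,n4
  Y(R4) = 0.0004739+0.000j S between n3,n1
  Y(L1) = 0.000-0.2146j S between n6,n5
  Y(R5) = 0.4762+0.000j S between n2,n5
  Y(R6) = 0.1157+0.000j S between n3,n5
  Y(L2) = 0.000-0.1401j S between n5,n0
  Y(R7) = 0.3509+0.000j S between n2,n1
  Y(L3) = 0.000-0.001173j S between n1,n2
  I1: injects 0.00317 A into n6 (from n0)
  Y(C1) = 0.000+0.9258j S between n3,n0
  V1: constraint V(n3)−V(n4) = 3.53
  V2: constraint V(n4)−V(n6) = 22.7
Assemble and solve the 8×8 MNA system:
  V(n1)=-15.71+4.944j  V(n2)=-15.72+4.949j  V(n3)=-2.422+0.6857j  V(n4)=-5.952+0.6857j  V(n5)=-15.87+4.994j  V(n6)=-28.65+0.6857j
  i(V1)=-0.9275+2.743j  i(V2)=-1.324+2.743j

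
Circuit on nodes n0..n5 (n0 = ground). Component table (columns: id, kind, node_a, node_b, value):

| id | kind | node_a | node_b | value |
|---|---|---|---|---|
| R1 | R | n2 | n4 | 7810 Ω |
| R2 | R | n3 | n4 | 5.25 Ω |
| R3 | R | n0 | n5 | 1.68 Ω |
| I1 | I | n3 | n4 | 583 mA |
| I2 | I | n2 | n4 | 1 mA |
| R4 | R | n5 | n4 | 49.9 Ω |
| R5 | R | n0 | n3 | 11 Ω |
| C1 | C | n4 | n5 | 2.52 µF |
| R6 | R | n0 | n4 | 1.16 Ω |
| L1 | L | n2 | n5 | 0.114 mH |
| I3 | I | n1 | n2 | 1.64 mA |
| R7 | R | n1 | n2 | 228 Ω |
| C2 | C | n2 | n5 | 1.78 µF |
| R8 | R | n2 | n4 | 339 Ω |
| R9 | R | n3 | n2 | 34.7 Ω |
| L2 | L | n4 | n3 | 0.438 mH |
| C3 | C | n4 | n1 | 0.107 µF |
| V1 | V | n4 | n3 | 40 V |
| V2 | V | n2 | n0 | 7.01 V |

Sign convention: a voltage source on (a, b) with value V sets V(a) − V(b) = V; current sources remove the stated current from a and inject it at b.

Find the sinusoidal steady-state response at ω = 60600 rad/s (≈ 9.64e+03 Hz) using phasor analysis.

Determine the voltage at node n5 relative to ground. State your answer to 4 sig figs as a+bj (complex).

0.4419+0.6677j V

Apply KCL at each of the 5 non-ground nodes and solve the resulting linear system.
Node n1: branches {I3, R7, C3} → V_1 = 5.677-1.292j
Node n2: branches {R1, I2, L1, I3, R7, C2, R8, R9, V2} → V_2 = 7.010+0.000j
Node n3: branches {R2, I1, R5, R9, L2, V1} → V_3 = -35.20-0.6438j
Node n4: branches {R1, R2, I1, I2, R4, C1, R6, R8, L2, C3, V1} → V_4 = 4.803-0.6438j
Node n5: branches {R3, R4, C1, L1, C2} → V_5 = 0.4419+0.6677j
Source currents: i(V1)=-11.45+1.430j, i(V2)=-1.204+0.2161j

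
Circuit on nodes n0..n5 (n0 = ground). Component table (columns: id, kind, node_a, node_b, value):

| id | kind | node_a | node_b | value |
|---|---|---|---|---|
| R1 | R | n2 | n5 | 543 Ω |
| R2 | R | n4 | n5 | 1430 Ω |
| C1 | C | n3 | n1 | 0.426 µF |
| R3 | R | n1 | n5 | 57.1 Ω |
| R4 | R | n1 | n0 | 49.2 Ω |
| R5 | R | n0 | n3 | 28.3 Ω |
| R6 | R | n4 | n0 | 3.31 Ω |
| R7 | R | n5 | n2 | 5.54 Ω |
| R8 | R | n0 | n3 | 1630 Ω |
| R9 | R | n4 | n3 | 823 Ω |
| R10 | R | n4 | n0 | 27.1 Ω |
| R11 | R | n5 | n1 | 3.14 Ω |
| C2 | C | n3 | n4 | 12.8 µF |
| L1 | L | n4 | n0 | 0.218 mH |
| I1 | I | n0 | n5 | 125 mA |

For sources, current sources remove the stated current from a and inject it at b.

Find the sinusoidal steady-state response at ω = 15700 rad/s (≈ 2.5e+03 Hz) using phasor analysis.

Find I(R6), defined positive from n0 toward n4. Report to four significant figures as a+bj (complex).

0.008957-0.02124j A

Apply KCL at each of the 5 non-ground nodes and solve the resulting linear system.
Node n1: branches {C1, R3, R4, R11} → V_1 = 5.389-1.668j
Node n2: branches {R1, R7} → V_2 = 5.749-1.665j
Node n3: branches {C1, R5, R8, R9, C2} → V_3 = 0.1383+0.03923j
Node n4: branches {R2, R6, R9, R10, C2, L1} → V_4 = -0.02965+0.07030j
Node n5: branches {R1, R2, R3, R7, R11, I1} → V_5 = 5.749-1.665j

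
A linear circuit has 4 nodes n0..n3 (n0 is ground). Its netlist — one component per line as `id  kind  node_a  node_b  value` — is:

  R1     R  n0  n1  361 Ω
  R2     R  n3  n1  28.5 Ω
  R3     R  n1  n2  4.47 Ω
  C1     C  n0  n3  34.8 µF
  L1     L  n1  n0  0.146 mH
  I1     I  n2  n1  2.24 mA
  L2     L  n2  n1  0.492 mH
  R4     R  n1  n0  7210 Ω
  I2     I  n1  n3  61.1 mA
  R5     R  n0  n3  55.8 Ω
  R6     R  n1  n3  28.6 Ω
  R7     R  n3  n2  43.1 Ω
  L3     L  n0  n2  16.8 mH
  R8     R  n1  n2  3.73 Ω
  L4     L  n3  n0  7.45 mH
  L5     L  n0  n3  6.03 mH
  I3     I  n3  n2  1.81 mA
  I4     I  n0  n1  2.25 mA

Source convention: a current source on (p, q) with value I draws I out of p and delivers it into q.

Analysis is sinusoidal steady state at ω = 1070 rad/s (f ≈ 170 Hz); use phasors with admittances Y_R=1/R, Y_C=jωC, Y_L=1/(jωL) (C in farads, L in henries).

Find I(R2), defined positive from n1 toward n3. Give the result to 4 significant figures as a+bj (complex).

-0.003399-0.007262j A

Apply KCL at each of the 3 non-ground nodes and solve the resulting linear system.
Node n1: branches {R1, R2, R3, L1, I1, L2, R4, I2, R6, R8, I4} → V_1 = -0.002970-0.007441j
Node n2: branches {R3, I1, L2, R7, L3, R8, I3} → V_2 = -0.004907-0.005789j
Node n3: branches {R2, C1, I2, R5, R6, R7, L4, L5, I3} → V_3 = 0.09391+0.1995j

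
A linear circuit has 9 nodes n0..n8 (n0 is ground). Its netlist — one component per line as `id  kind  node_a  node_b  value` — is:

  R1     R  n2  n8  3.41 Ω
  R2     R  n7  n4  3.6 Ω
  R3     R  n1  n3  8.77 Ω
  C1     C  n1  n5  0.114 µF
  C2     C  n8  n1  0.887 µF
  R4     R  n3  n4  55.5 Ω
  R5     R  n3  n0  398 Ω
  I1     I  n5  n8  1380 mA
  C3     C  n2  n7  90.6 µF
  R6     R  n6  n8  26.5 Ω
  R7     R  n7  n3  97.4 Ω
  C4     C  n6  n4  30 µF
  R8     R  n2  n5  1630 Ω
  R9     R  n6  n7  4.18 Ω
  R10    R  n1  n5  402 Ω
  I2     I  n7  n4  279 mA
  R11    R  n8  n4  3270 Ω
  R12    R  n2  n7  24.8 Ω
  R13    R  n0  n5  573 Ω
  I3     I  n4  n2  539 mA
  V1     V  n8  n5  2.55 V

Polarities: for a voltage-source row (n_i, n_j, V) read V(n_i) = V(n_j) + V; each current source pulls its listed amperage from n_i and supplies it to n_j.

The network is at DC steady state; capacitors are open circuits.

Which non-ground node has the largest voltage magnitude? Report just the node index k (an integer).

MNA unknowns: 8 node voltages V₁..V_8 plus 1 source current (V1)
R1: Y=0.2933 on G[2,8]
R2: Y=0.2778 on G[7,4]
R3: Y=0.1140 on G[1,3]
C1: Y=0.000 on G[1,5]
C2: Y=0.000 on G[8,1]
R4: Y=0.01802 on G[3,4]
R5: Y=0.002513 on G[3,0]
I1: z[5]−=1.38, z[8]+=1.38
C3: Y=0.000 on G[2,7]
R6: Y=0.03774 on G[6,8]
R7: Y=0.01027 on G[7,3]
C4: Y=0.000 on G[6,4]
R8: Y=0.0006135 on G[2,5]
R9: Y=0.2392 on G[6,7]
R10: Y=0.002488 on G[1,5]
I2: z[7]−=0.279, z[4]+=0.279
R11: Y=0.0003058 on G[8,4]
R12: Y=0.04032 on G[2,7]
R13: Y=0.001745 on G[0,5]
I3: z[4]−=0.539, z[2]+=0.539
V1: row V8−V5=2.55, i_V1 at 8,5
solve → V1=-1.636, V2=5.832, V3=-1.726, V4=-2.558, V5=2.484, V6=-0.7693, V7=-1.685, V8=5.034
aux → i_V1=1.393

2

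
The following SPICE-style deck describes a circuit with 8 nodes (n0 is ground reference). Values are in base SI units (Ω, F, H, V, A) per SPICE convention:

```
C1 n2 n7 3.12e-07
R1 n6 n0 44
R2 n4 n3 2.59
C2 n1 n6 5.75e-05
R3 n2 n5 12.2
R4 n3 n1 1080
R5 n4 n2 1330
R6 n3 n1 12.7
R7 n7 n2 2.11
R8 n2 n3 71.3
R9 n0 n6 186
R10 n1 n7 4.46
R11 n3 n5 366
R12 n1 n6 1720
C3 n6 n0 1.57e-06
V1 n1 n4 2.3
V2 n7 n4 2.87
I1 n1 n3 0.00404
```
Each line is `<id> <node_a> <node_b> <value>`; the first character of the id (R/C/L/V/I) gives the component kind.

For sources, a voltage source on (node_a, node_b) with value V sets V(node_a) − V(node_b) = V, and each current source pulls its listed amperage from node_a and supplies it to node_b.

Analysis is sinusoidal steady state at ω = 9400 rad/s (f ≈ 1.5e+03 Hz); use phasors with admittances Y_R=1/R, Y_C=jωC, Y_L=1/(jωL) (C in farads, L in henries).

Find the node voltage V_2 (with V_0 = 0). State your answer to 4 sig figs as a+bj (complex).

0.4847+0.0005099j V

Element admittances at ω=9400 rad/s:
  Y(C1) = 0.000+0.002933j S between n2,n7
  Y(R1) = 0.02273+0.000j S between n6,n0
  Y(R2) = 0.3861+0.000j S between n4,n3
  Y(C2) = 0.000+0.5405j S between n1,n6
  Y(R3) = 0.08197+0.000j S between n2,n5
  Y(R4) = 0.0009259+0.000j S between n3,n1
  Y(R5) = 0.0007519+0.000j S between n4,n2
  Y(R6) = 0.07874+0.000j S between n3,n1
  Y(R7) = 0.4739+0.000j S between n7,n2
  Y(R8) = 0.01403+0.000j S between n2,n3
  Y(R9) = 0.005376+0.000j S between n0,n6
  Y(R10) = 0.2242+0.000j S between n1,n7
  Y(R11) = 0.002732+0.000j S between n3,n5
  Y(R12) = 0.0005814+0.000j S between n1,n6
  Y(C3) = 0.000+0.01476j S between n6,n0
  V1: constraint V(n1)−V(n4) = 2.3
  V2: constraint V(n7)−V(n4) = 2.87
  I1: injects 0.00404 A into n3 (from n1)
Assemble and solve the 9×9 MNA system:
  V(n1)=0.000+0.000j  V(n2)=0.4847+0.0005099j  V(n3)=-1.816+1.762e-05j  V(n4)=-2.300+0.000j  V(n5)=0.4105+0.0004940j  V(n6)=0.000+0.000j  V(n7)=0.5700+0.000j
  i(V1)=-0.02088+1.403e-06j  i(V2)=-0.1682-8.589e-06j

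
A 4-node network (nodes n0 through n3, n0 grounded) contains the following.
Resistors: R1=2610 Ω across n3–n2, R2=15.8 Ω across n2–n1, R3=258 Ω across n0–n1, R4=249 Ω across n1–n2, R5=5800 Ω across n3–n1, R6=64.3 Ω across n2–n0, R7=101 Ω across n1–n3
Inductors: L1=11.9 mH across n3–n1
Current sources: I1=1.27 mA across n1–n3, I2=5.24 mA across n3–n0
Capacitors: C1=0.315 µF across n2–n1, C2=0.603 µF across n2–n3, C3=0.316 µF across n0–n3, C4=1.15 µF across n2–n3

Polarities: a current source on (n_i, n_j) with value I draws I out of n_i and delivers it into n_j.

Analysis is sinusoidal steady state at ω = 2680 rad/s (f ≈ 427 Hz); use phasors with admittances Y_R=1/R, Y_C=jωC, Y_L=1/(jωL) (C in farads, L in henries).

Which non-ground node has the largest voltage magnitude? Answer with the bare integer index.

Apply KCL at each of the 3 non-ground nodes and solve the resulting linear system.
Node n1: branches {L1, R2, I1, C1, R3, R4, R5, R7} → V_1 = -0.3270+0.02891j
Node n2: branches {R1, R2, C1, C2, R4, R6, C4} → V_2 = -0.2604+0.01449j
Node n3: branches {R1, L1, I1, C2, C3, R5, R7, C4, I2} → V_3 = -0.3984-0.09142j

3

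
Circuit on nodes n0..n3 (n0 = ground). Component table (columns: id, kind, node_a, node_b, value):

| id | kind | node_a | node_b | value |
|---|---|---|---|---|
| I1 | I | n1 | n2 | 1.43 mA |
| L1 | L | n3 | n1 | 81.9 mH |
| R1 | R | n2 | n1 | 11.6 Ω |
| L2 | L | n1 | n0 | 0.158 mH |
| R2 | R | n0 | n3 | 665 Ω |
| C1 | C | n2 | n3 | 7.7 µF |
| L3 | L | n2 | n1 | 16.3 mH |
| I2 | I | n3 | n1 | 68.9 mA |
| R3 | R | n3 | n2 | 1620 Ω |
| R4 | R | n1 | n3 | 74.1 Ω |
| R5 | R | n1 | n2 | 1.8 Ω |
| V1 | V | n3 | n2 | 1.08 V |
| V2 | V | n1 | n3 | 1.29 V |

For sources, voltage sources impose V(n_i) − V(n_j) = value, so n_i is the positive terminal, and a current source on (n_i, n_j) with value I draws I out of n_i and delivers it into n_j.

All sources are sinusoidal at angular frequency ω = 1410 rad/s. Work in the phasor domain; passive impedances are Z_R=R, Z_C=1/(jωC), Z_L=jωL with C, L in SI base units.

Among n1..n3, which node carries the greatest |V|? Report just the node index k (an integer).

2

MNA unknowns: 3 node voltages V₁..V_3 plus 2 source currents (V1, V2)
I1: z[1]−=0.00143, z[2]+=0.00143
L1: Y=0.000-0.008660j on G[3,1]
R1: Y=0.08621+0.000j on G[2,1]
L2: Y=0.000-4.489j on G[1,0]
R2: Y=0.001504+0.000j on G[0,3]
C1: Y=0.000+0.01086j on G[2,3]
L3: Y=0.000-0.04351j on G[2,1]
I2: z[3]−=0.0689, z[1]+=0.0689
R3: Y=0.0006173+0.000j on G[3,2]
R4: Y=0.01350+0.000j on G[1,3]
R5: Y=0.5556+0.000j on G[1,2]
V1: row V3−V2=1.08, i_V1 at 3,2
V2: row V1−V3=1.29, i_V2 at 1,3
solve → V1=1.448e-07+0.0004322j, V2=-2.370+0.0004322j, V3=-1.290+0.0004322j
aux → i_V1=-1.523+0.09139j, i_V2=-1.473+0.1143j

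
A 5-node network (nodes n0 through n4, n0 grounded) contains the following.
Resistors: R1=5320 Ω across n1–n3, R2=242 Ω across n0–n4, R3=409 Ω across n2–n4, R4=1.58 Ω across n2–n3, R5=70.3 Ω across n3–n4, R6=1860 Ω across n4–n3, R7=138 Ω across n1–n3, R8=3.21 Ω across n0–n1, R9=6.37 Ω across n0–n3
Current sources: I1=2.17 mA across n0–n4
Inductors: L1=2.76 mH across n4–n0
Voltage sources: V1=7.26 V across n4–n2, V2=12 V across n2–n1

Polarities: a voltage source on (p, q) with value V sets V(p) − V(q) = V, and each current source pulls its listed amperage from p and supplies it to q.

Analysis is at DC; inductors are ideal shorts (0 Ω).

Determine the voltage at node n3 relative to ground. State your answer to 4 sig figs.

-5.834 V

Apply KCL at each of the 4 non-ground nodes and solve the resulting linear system.
Node n1: branches {R1, R7, R8, V2} → V_1 = -19.26
Node n2: branches {R3, R4, V1, V2} → V_2 = -7.260
Node n3: branches {R1, R4, R5, R6, R7, R9} → V_3 = -5.834
Node n4: branches {I1, R2, R3, L1, R5, R6, V1} → V_4 = 0.000
Source currents: i(L1)=6.918, i(V1)=-7.020, i(V2)=-6.100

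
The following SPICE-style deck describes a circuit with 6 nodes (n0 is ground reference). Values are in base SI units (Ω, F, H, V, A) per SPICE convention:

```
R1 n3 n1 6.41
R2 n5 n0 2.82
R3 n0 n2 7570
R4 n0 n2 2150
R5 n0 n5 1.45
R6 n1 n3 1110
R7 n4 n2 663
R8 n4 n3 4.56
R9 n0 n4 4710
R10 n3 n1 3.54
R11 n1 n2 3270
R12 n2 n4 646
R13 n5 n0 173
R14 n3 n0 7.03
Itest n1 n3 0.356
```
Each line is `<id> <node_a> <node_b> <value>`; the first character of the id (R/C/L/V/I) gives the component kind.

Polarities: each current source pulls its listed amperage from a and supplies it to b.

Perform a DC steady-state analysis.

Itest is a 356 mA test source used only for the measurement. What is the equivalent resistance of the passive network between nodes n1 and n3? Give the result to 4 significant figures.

Element admittances at DC:
  Y(R1) = 0.1560 S between n3,n1
  Y(R2) = 0.3546 S between n5,n0
  Y(R3) = 0.0001321 S between n0,n2
  Y(R4) = 0.0004651 S between n0,n2
  Y(R5) = 0.6897 S between n0,n5
  Y(R6) = 0.0009009 S between n1,n3
  Y(R7) = 0.001508 S between n4,n2
  Y(R8) = 0.2193 S between n4,n3
  Y(R9) = 0.0002123 S between n0,n4
  Y(R10) = 0.2825 S between n3,n1
  Y(R11) = 0.0003058 S between n1,n2
  Y(R12) = 0.001548 S between n2,n4
  Y(R13) = 0.005780 S between n5,n0
  Y(R14) = 0.1422 S between n3,n0
  Itest: injects 0.356 A into n3 (from n1)
Assemble and solve the 5×5 MNA system:
  V(n1)=-0.8094  V(n2)=-0.06298  V(n3)=0.0002653  V(n4)=-0.0006035  V(n5)=0.000

R_eq = 2.274 Ω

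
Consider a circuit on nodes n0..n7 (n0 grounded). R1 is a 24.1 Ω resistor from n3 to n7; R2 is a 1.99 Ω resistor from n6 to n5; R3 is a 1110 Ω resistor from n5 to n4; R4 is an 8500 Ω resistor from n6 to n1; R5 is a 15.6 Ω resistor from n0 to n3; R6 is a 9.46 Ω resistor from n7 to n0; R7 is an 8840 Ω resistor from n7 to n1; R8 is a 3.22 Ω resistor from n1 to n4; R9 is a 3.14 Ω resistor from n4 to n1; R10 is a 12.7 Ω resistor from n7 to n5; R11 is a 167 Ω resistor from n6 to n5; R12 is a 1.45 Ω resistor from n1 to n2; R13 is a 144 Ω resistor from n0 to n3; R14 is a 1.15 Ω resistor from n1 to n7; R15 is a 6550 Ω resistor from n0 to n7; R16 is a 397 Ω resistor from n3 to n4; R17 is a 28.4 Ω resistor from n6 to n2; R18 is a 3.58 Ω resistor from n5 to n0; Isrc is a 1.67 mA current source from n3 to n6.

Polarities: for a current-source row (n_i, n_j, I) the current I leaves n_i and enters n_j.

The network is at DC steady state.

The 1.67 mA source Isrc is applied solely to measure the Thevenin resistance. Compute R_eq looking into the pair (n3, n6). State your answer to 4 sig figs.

R_eq = 12.82 Ω

Element admittances at DC:
  Y(R1) = 0.04149 S between n3,n7
  Y(R2) = 0.5025 S between n6,n5
  Y(R3) = 0.0009009 S between n5,n4
  Y(R4) = 0.0001176 S between n6,n1
  Y(R5) = 0.06410 S between n0,n3
  Y(R6) = 0.1057 S between n7,n0
  Y(R7) = 0.0001131 S between n7,n1
  Y(R8) = 0.3106 S between n1,n4
  Y(R9) = 0.3185 S between n4,n1
  Y(R10) = 0.07874 S between n7,n5
  Y(R11) = 0.005988 S between n6,n5
  Y(R12) = 0.6897 S between n1,n2
  Y(R13) = 0.006944 S between n0,n3
  Y(R14) = 0.8696 S between n1,n7
  Y(R15) = 0.0001527 S between n0,n7
  Y(R16) = 0.002519 S between n3,n4
  Y(R17) = 0.03521 S between n6,n2
  Y(R18) = 0.2793 S between n5,n0
  Isrc: injects 0.00167 A into n6 (from n3)
Assemble and solve the 7×7 MNA system:
  V(n1)=-0.0002154  V(n2)=0.0001219  V(n3)=-0.01468  V(n4)=-0.0002672  V(n5)=0.003903  V(n6)=0.006728  V(n7)=-0.0004464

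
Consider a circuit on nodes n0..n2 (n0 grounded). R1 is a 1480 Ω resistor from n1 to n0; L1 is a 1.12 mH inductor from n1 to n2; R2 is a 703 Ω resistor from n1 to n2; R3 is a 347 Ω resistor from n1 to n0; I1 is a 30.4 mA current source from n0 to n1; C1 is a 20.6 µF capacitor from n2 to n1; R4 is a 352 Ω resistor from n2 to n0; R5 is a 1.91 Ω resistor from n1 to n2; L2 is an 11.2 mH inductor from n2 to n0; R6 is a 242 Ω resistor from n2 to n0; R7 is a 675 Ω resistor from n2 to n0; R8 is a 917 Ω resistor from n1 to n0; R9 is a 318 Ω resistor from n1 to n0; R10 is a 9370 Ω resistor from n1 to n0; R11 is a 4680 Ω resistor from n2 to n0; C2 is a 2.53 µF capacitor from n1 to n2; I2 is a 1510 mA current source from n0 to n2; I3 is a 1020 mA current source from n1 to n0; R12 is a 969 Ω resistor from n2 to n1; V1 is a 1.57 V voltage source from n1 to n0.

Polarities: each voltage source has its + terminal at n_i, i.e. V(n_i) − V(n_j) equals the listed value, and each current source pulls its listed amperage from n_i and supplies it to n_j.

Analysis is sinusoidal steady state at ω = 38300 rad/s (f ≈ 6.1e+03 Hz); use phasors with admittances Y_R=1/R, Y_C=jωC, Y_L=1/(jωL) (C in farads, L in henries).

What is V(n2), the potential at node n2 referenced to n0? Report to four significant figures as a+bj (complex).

2.353-1.253j V

Element admittances at ω=38300 rad/s:
  Y(R1) = 0.0006757+0.000j S between n1,n0
  Y(L1) = 0.000-0.02331j S between n1,n2
  Y(R2) = 0.001422+0.000j S between n1,n2
  Y(R3) = 0.002882+0.000j S between n1,n0
  I1: injects 0.0304 A into n1 (from n0)
  Y(C1) = 0.000+0.7890j S between n2,n1
  Y(R4) = 0.002841+0.000j S between n2,n0
  Y(R5) = 0.5236+0.000j S between n1,n2
  Y(L2) = 0.000-0.002331j S between n2,n0
  Y(R6) = 0.004132+0.000j S between n2,n0
  Y(R7) = 0.001481+0.000j S between n2,n0
  Y(R8) = 0.001091+0.000j S between n1,n0
  Y(R9) = 0.003145+0.000j S between n1,n0
  Y(R10) = 0.0001067+0.000j S between n1,n0
  Y(R11) = 0.0002137+0.000j S between n2,n0
  Y(C2) = 0.000+0.09690j S between n1,n2
  I2: injects 1.51 A into n2 (from n0)
  I3: injects 1.02 A into n0 (from n1)
  Y(R12) = 0.001032+0.000j S between n2,n1
  V1: constraint V(n1)−V(n0) = 1.57
Assemble and solve the 3×3 MNA system:
  V(n1)=1.570+0.000j  V(n2)=2.353-1.253j
  i(V1)=0.4905+0.01635j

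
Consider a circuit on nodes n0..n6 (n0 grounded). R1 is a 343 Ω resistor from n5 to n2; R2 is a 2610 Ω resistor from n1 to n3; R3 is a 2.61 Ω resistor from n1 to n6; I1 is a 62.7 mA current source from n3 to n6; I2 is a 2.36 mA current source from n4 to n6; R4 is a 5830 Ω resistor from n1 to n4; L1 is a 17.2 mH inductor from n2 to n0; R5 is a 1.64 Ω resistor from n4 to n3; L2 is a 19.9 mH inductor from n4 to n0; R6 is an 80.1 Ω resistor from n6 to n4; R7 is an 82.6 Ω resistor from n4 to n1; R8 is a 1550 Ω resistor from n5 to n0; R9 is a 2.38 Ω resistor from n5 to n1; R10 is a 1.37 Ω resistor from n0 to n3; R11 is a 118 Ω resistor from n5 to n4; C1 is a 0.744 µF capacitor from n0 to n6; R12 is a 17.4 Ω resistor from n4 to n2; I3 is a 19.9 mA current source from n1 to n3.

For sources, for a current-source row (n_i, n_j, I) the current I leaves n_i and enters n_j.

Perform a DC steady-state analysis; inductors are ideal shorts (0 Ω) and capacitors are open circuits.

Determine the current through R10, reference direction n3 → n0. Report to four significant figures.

Apply KCL at each of the 6 non-ground nodes and solve the resulting linear system.
Node n1: branches {R2, R3, R4, R7, R9, I3} → V_1 = 1.182
Node n2: branches {R1, L1, R12} → V_2 = 0.000
Node n3: branches {R2, I1, R5, R10, I3} → V_3 = -0.03160
Node n4: branches {I2, R4, R5, L2, R6, R7, R11, R12} → V_4 = 0.000
Node n5: branches {R1, R8, R9, R11} → V_5 = 1.149
Node n6: branches {R3, I1, I2, R6, C1} → V_6 = 1.309
Source currents: i(L1)=0.003351, i(L2)=0.01897

-0.02307 A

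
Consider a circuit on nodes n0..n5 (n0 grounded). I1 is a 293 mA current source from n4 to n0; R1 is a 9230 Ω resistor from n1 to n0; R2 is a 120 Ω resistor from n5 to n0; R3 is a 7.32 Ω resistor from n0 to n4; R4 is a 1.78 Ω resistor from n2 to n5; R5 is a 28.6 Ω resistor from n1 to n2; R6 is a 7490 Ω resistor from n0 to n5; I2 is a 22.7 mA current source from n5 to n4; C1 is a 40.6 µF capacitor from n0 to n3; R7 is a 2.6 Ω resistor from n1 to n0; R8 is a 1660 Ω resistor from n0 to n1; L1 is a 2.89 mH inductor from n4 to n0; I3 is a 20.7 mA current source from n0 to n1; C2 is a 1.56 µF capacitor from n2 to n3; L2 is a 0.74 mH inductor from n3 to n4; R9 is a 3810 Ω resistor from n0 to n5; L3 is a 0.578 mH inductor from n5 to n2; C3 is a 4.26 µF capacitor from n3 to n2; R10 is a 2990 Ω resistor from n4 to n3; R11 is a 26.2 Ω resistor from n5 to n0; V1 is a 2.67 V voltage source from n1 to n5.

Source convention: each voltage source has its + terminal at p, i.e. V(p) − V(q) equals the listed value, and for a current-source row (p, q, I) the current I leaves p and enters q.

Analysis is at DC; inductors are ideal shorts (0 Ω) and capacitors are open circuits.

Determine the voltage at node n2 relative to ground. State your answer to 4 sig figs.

Element admittances at DC:
  I1: injects 0.293 A into n0 (from n4)
  Y(R1) = 0.0001083 S between n1,n0
  Y(R2) = 0.008333 S between n5,n0
  Y(R3) = 0.1366 S between n0,n4
  Y(R4) = 0.5618 S between n2,n5
  Y(R5) = 0.03497 S between n1,n2
  Y(R6) = 0.0001335 S between n0,n5
  I2: injects 0.0227 A into n4 (from n5)
  Y(C1) = 0.000 S between n0,n3
  Y(R7) = 0.3846 S between n1,n0
  Y(R8) = 0.0006024 S between n0,n1
  L1: short n4↔n0 (DC inductor)
  I3: injects 0.0207 A into n1 (from n0)
  Y(C2) = 0.000 S between n2,n3
  L2: short n3↔n4 (DC inductor)
  Y(R9) = 0.0002625 S between n0,n5
  L3: short n5↔n2 (DC inductor)
  Y(C3) = 0.000 S between n3,n2
  Y(R10) = 0.0003344 S between n4,n3
  Y(R11) = 0.03817 S between n5,n0
  V1: constraint V(n1)−V(n5) = 2.67
Assemble and solve the 9×9 MNA system:
  V(n1)=0.2851  V(n2)=-2.385  V(n3)=0.000  V(n4)=0.000  V(n5)=-2.385
  i(L1)=-0.2703  i(L2)=0.000  i(L3)=-0.09336  i(V1)=-0.1825

-2.385 V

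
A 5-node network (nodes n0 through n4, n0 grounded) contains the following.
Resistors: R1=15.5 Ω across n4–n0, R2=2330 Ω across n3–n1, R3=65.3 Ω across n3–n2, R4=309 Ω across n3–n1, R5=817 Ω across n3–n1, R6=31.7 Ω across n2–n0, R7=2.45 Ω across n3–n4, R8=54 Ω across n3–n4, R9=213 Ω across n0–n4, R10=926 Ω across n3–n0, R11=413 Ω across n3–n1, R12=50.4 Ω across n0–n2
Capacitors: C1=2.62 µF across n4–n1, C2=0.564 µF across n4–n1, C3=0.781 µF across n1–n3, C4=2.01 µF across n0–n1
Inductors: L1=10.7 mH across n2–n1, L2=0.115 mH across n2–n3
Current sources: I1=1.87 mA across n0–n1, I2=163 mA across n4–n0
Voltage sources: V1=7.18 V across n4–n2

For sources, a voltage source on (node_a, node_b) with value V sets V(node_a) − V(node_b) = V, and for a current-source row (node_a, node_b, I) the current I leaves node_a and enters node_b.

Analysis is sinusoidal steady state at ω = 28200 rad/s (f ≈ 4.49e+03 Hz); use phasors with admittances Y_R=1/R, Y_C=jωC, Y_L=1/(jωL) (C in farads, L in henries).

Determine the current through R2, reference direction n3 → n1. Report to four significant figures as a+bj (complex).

-0.0007493+0.001138j A

MNA unknowns: 4 node voltages V₁..V_4 plus 1 source current (V1)
R1: Y=0.06452+0.000j on G[4,0]
C1: Y=0.000+0.07388j on G[4,1]
R2: Y=0.0004292+0.000j on G[3,1]
L1: Y=0.000-0.003314j on G[2,1]
R3: Y=0.01531+0.000j on G[3,2]
C2: Y=0.000+0.01590j on G[4,1]
R4: Y=0.003236+0.000j on G[3,1]
R5: Y=0.001224+0.000j on G[3,1]
R6: Y=0.03155+0.000j on G[2,0]
I1: z[0]−=0.00187, z[1]+=0.00187
L2: Y=0.000-0.3084j on G[2,3]
I2: z[4]−=0.163, z[0]+=0.163
R7: Y=0.4082+0.000j on G[3,4]
C3: Y=0.000+0.02202j on G[1,3]
C4: Y=0.000+0.05668j on G[0,1]
R8: Y=0.01852+0.000j on G[3,4]
R9: Y=0.004695+0.000j on G[0,4]
R10: Y=0.001080+0.000j on G[3,0]
R11: Y=0.002421+0.000j on G[3,1]
R12: Y=0.01984+0.000j on G[0,2]
V1: row V4−V2=7.18, i_V1 at 4,2
solve → V1=1.120+0.1508j, V2=-5.380-0.5516j, V3=-0.6258+2.802j, V4=1.800-0.5516j
aux → i_V1=-1.386+1.408j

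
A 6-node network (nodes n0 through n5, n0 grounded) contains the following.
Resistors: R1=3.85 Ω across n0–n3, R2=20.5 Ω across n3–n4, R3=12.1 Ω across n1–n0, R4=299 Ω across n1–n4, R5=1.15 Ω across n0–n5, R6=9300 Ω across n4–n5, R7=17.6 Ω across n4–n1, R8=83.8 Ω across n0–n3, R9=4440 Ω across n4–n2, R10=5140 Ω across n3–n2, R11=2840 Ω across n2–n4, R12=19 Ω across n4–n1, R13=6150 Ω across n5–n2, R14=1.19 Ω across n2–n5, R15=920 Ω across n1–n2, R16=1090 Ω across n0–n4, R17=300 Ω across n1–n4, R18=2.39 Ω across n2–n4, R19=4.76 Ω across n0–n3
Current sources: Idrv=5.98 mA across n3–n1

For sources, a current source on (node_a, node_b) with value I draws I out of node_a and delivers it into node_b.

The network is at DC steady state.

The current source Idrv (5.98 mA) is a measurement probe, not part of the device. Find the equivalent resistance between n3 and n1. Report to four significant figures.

Element admittances at DC:
  Y(R1) = 0.2597 S between n0,n3
  Y(R2) = 0.04878 S between n3,n4
  Y(R3) = 0.08264 S between n1,n0
  Y(R4) = 0.003344 S between n1,n4
  Y(R5) = 0.8696 S between n0,n5
  Y(R6) = 0.0001075 S between n4,n5
  Y(R7) = 0.05682 S between n4,n1
  Y(R8) = 0.01193 S between n0,n3
  Y(R9) = 0.0002252 S between n4,n2
  Y(R10) = 0.0001946 S between n3,n2
  Y(R11) = 0.0003521 S between n2,n4
  Y(R12) = 0.05263 S between n4,n1
  Y(R13) = 0.0001626 S between n5,n2
  Y(R14) = 0.8403 S between n2,n5
  Y(R15) = 0.001087 S between n1,n2
  Y(R16) = 0.0009174 S between n0,n4
  Y(R17) = 0.003333 S between n1,n4
  Y(R18) = 0.4184 S between n2,n4
  Y(R19) = 0.2101 S between n0,n3
  Idrv: injects 0.00598 A into n1 (from n3)
Assemble and solve the 5×5 MNA system:
  V(n1)=0.03555  V(n2)=0.004806  V(n3)=-0.01038  V(n4)=0.009634  V(n5)=0.002362

R_eq = 7.680 Ω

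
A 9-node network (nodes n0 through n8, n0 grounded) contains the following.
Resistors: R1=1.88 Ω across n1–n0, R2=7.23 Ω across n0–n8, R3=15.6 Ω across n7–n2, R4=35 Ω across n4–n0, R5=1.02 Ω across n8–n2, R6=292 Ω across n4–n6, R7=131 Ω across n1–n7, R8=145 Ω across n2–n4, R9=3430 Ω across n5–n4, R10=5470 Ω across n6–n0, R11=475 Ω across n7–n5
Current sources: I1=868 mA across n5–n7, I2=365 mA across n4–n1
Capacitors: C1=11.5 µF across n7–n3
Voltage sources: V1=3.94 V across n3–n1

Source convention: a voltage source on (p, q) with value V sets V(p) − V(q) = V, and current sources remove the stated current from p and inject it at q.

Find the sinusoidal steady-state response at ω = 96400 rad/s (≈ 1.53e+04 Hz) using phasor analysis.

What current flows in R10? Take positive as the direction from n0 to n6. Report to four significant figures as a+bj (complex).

0.002236-1.523e-06j A

Apply KCL at each of the 8 non-ground nodes and solve the resulting linear system.
Node n1: branches {R1, I2, R7, V1} → V_1 = 0.4671-0.009845j
Node n2: branches {R3, R5, R8} → V_2 = 1.006+0.04112j
Node n3: branches {C1, V1} → V_3 = 4.407-0.009845j
Node n4: branches {R4, I2, R6, R8, R9} → V_4 = -12.88+0.008773j
Node n5: branches {I1, R9, R11} → V_5 = -359.8+0.1085j
Node n6: branches {R6, R10} → V_6 = -12.23+0.008329j
Node n7: branches {I1, R3, R7, C1, R11} → V_7 = 4.401+0.1224j
Node n8: branches {R2, R5} → V_8 = 0.8813+0.03604j
Source currents: i(V1)=-0.1466-0.006246j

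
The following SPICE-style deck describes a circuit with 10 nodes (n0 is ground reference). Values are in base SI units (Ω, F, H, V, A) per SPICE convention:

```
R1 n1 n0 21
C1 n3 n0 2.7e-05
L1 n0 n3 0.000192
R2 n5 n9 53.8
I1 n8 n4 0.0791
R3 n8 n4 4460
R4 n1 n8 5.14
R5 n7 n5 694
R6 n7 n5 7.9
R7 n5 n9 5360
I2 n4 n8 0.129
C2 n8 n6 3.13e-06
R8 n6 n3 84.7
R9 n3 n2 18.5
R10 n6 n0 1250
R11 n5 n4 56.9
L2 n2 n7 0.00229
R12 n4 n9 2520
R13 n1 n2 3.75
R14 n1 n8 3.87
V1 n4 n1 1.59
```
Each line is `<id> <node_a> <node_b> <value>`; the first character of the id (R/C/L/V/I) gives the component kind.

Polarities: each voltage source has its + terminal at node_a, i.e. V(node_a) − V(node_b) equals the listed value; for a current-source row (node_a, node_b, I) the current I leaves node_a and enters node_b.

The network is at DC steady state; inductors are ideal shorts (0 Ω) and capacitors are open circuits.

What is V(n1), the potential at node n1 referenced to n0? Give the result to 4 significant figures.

Element admittances at DC:
  Y(R1) = 0.04762 S between n1,n0
  Y(C1) = 0.000 S between n3,n0
  L1: short n0↔n3 (DC inductor)
  Y(R2) = 0.01859 S between n5,n9
  I1: injects 0.0791 A into n4 (from n8)
  Y(R3) = 0.0002242 S between n8,n4
  Y(R4) = 0.1946 S between n1,n8
  Y(R5) = 0.001441 S between n7,n5
  Y(R6) = 0.1266 S between n7,n5
  Y(R7) = 0.0001866 S between n5,n9
  I2: injects 0.129 A into n8 (from n4)
  Y(C2) = 0.000 S between n8,n6
  Y(R8) = 0.01181 S between n6,n3
  Y(R9) = 0.05405 S between n3,n2
  Y(R10) = 0.0008000 S between n6,n0
  Y(R11) = 0.01757 S between n5,n4
  L2: short n2↔n7 (DC inductor)
  Y(R12) = 0.0003968 S between n4,n9
  Y(R13) = 0.2667 S between n1,n2
  Y(R14) = 0.2584 S between n1,n8
  V1: constraint V(n4)−V(n1) = 1.59
Assemble and solve the 12×12 MNA system:
  V(n1)=-0.04327  V(n2)=0.03812  V(n3)=0.000  V(n4)=1.547  V(n5)=0.2238  V(n6)=0.000  V(n7)=0.03812  V(n8)=0.06763  V(n9)=0.2511
  i(L1)=-0.002061  i(L2)=-0.02377  i(V1)=-0.07400

-0.04327 V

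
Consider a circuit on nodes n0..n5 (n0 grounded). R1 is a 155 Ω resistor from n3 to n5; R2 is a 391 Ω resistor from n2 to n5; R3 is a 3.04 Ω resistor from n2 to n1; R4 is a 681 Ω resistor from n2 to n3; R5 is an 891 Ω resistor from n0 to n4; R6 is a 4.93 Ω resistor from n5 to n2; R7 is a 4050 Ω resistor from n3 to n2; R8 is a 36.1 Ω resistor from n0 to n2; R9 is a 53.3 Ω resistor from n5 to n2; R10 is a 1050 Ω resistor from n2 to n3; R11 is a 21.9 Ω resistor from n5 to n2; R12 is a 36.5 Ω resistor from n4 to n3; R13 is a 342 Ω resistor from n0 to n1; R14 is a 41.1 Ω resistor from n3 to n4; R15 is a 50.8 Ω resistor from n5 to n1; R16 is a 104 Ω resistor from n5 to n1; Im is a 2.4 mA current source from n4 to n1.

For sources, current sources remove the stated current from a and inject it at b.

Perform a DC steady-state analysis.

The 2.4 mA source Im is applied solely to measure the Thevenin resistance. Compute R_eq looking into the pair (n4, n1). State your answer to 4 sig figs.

Element admittances at DC:
  Y(R1) = 0.006452 S between n3,n5
  Y(R2) = 0.002558 S between n2,n5
  Y(R3) = 0.3289 S between n2,n1
  Y(R4) = 0.001468 S between n2,n3
  Y(R5) = 0.001122 S between n0,n4
  Y(R6) = 0.2028 S between n5,n2
  Y(R7) = 0.0002469 S between n3,n2
  Y(R8) = 0.02770 S between n0,n2
  Y(R9) = 0.01876 S between n5,n2
  Y(R10) = 0.0009524 S between n2,n3
  Y(R11) = 0.04566 S between n5,n2
  Y(R12) = 0.02740 S between n4,n3
  Y(R13) = 0.002924 S between n0,n1
  Y(R14) = 0.02433 S between n3,n4
  Y(R15) = 0.01969 S between n5,n1
  Y(R16) = 0.009615 S between n5,n1
  Im: injects 0.0024 A into n1 (from n4)
Assemble and solve the 5×5 MNA system:
  V(n1)=0.01534  V(n2)=0.009123  V(n3)=-0.2245  V(n4)=-0.2651  V(n5)=0.004787

R_eq = 116.9 Ω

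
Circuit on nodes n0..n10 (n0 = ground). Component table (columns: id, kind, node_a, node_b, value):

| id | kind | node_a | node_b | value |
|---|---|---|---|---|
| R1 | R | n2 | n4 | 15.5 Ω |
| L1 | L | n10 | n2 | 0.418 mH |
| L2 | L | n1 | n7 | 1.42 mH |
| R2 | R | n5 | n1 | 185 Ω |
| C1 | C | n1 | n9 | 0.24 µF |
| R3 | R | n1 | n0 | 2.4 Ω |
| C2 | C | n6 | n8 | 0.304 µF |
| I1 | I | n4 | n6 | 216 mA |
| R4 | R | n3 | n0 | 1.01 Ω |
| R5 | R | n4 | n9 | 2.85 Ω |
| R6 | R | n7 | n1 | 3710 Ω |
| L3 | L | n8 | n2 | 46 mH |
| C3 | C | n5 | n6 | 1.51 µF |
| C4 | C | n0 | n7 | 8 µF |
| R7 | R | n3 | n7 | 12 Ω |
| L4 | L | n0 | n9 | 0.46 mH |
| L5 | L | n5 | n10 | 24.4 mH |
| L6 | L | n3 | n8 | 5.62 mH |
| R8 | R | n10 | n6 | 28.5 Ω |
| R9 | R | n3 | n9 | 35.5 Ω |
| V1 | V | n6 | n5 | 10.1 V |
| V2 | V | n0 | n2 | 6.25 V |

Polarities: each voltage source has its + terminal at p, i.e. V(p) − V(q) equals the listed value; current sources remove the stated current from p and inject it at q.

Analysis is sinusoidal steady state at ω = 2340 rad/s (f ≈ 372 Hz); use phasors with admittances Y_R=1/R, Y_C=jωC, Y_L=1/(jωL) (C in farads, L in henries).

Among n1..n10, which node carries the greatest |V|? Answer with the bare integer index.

Element admittances at ω=2340 rad/s:
  Y(R1) = 0.06452+0.000j S between n2,n4
  Y(L1) = 0.000-1.022j S between n10,n2
  Y(L2) = 0.000-0.3010j S between n1,n7
  Y(R2) = 0.005405+0.000j S between n5,n1
  Y(C1) = 0.000+0.0005616j S between n1,n9
  Y(R3) = 0.4167+0.000j S between n1,n0
  Y(C2) = 0.000+0.0007114j S between n6,n8
  I1: injects 0.216 A into n6 (from n4)
  Y(R4) = 0.9901+0.000j S between n3,n0
  Y(R5) = 0.3509+0.000j S between n4,n9
  Y(R6) = 0.0002695+0.000j S between n7,n1
  Y(L3) = 0.000-0.009290j S between n8,n2
  Y(C3) = 0.000+0.003533j S between n5,n6
  Y(C4) = 0.000+0.01872j S between n0,n7
  Y(R7) = 0.08333+0.000j S between n3,n7
  Y(L4) = 0.000-0.9290j S between n0,n9
  Y(L5) = 0.000-0.01751j S between n5,n10
  Y(L6) = 0.000-0.07604j S between n3,n8
  Y(R8) = 0.03509+0.000j S between n10,n6
  Y(R9) = 0.02817+0.000j S between n3,n9
  V1: constraint V(n6)−V(n5) = 10.1
  V2: constraint V(n0)−V(n2) = 6.25
Assemble and solve the 12×12 MNA system:
  V(n1)=-0.08843-0.002888j  V(n2)=-6.250+0.000j  V(n3)=-0.008517+0.03575j  V(n4)=-1.534-0.4723j  V(n5)=-8.422-0.7600j  V(n6)=1.678-0.7600j  V(n7)=-0.09794+0.02333j  V(n8)=-0.7079+0.03851j  V(n9)=-0.05081-0.5591j  V(n10)=-6.252+0.2548j
  i(V1)=-0.06282-0.001777j  i(V2)=-0.5651+0.07956j

5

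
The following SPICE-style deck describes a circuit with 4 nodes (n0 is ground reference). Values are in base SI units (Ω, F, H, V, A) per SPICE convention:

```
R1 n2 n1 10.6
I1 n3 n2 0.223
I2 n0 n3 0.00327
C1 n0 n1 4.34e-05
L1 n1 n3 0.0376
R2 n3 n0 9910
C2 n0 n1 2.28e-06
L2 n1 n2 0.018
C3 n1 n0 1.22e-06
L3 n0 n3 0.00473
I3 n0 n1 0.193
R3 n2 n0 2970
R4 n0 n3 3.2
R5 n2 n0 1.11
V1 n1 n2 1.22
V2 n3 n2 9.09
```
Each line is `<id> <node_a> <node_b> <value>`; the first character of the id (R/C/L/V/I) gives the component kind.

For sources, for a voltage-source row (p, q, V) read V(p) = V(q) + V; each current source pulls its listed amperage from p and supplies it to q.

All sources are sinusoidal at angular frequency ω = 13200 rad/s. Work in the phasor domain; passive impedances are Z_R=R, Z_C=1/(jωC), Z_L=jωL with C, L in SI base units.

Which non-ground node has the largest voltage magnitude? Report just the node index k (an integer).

Apply KCL at each of the 3 non-ground nodes and solve the resulting linear system.
Node n1: branches {R1, C1, L1, C2, L2, C3, I3, V1} → V_1 = -0.7280+0.4655j
Node n2: branches {R1, I1, L2, R3, R5, V1, V2} → V_2 = -1.948+0.4655j
Node n3: branches {I1, I2, L1, R2, L3, R4, V2} → V_3 = 7.142+0.4655j
Source currents: i(V1)=0.3661+0.4400j, i(V2)=-2.460-0.01528j

3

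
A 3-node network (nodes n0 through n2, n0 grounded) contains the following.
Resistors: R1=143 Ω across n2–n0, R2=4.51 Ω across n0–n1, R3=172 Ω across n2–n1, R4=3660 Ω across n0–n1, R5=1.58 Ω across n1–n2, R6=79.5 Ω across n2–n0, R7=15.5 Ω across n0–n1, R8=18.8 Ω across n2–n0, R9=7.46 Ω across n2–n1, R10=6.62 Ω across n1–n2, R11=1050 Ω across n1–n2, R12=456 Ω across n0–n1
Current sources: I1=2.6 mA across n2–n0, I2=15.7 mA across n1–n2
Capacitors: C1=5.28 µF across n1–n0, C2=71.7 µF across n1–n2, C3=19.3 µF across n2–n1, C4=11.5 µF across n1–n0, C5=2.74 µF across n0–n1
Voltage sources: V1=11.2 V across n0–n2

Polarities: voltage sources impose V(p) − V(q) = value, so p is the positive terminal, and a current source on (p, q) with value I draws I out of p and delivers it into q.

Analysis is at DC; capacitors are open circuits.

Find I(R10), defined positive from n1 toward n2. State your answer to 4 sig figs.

0.4006 A

MNA unknowns: 2 node voltages V₁..V_2 plus 1 source current (V1)
R1: Y=0.006993 on G[2,0]
R2: Y=0.2217 on G[0,1]
R3: Y=0.005814 on G[2,1]
R4: Y=0.0002732 on G[0,1]
R5: Y=0.6329 on G[1,2]
R6: Y=0.01258 on G[2,0]
I1: z[2]−=0.0026, z[0]+=0.0026
R7: Y=0.06452 on G[0,1]
C1: Y=0.000 on G[1,0]
R8: Y=0.05319 on G[2,0]
R9: Y=0.1340 on G[2,1]
R10: Y=0.1511 on G[1,2]
I2: z[1]−=0.0157, z[2]+=0.0157
C2: Y=0.000 on G[1,2]
R11: Y=0.0009524 on G[1,2]
R12: Y=0.002193 on G[0,1]
C3: Y=0.000 on G[2,1]
C4: Y=0.000 on G[1,0]
C5: Y=0.000 on G[0,1]
V1: row V0−V2=11.2, i_V1 at 0,2
solve → V1=-8.548, V2=-11.20
aux → i_V1=-3.280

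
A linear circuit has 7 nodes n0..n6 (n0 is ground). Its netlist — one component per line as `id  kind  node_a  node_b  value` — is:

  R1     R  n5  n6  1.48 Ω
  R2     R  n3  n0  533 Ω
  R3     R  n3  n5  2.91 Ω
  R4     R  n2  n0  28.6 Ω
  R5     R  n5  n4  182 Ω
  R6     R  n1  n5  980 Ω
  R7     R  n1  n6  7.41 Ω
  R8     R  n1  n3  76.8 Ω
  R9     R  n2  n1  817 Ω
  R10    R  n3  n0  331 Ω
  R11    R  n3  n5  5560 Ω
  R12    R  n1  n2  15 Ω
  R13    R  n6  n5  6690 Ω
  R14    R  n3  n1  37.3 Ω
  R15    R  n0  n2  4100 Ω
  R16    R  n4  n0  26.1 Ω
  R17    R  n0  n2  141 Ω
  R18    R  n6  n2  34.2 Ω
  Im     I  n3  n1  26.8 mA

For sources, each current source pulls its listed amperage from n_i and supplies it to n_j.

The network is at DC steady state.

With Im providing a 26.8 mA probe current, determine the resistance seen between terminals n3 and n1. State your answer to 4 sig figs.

MNA unknowns: 6 node voltages V₁..V_6
R1: Y=0.6757 on G[5,6]
R2: Y=0.001876 on G[3,0]
R3: Y=0.3436 on G[3,5]
R4: Y=0.03497 on G[2,0]
R5: Y=0.005495 on G[5,4]
R6: Y=0.001020 on G[1,5]
R7: Y=0.1350 on G[1,6]
R8: Y=0.01302 on G[1,3]
R9: Y=0.001224 on G[2,1]
R10: Y=0.003021 on G[3,0]
R11: Y=0.0001799 on G[3,5]
R12: Y=0.06667 on G[1,2]
R13: Y=0.0001495 on G[6,5]
R14: Y=0.02681 on G[3,1]
R15: Y=0.0002439 on G[0,2]
R16: Y=0.03831 on G[4,0]
R17: Y=0.007092 on G[0,2]
R18: Y=0.02924 on G[6,2]
Im: z[3]−=0.0268, z[1]+=0.0268
solve → V1=0.06856, V2=0.02328, V3=-0.1279, V4=-0.009353, V5=-0.07457, V6=-0.04817

R_eq = 7.332 Ω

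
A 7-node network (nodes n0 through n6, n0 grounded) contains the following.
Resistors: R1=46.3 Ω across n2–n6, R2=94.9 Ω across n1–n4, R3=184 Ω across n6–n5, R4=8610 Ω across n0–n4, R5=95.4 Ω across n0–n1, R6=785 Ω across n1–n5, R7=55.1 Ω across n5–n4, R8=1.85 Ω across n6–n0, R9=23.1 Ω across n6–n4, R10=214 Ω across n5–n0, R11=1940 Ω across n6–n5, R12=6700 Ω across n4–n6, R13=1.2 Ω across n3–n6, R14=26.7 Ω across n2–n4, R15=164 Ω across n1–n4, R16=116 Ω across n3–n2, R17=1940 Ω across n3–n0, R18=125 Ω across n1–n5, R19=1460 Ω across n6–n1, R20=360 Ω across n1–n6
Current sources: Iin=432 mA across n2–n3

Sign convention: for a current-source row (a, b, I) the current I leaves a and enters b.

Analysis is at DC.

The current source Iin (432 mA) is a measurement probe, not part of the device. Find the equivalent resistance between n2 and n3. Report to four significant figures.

Element admittances at DC:
  Y(R1) = 0.02160 S between n2,n6
  Y(R2) = 0.01054 S between n1,n4
  Y(R3) = 0.005435 S between n6,n5
  Y(R4) = 0.0001161 S between n0,n4
  Y(R5) = 0.01048 S between n0,n1
  Y(R6) = 0.001274 S between n1,n5
  Y(R7) = 0.01815 S between n5,n4
  Y(R8) = 0.5405 S between n6,n0
  Y(R9) = 0.04329 S between n6,n4
  Y(R10) = 0.004673 S between n5,n0
  Y(R11) = 0.0005155 S between n6,n5
  Y(R12) = 0.0001493 S between n4,n6
  Y(R13) = 0.8333 S between n3,n6
  Y(R14) = 0.03745 S between n2,n4
  Y(R15) = 0.006098 S between n1,n4
  Y(R16) = 0.008621 S between n3,n2
  Y(R17) = 0.0005155 S between n3,n0
  Y(R18) = 0.008000 S between n1,n5
  Y(R19) = 0.0006849 S between n6,n1
  Y(R20) = 0.002778 S between n1,n6
  Iin: injects 0.432 A into n3 (from n2)
Assemble and solve the 6×6 MNA system:
  V(n1)=-1.748  V(n2)=-8.040  V(n3)=0.4806  V(n4)=-3.132  V(n5)=-1.912  V(n6)=0.05065

R_eq = 19.72 Ω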